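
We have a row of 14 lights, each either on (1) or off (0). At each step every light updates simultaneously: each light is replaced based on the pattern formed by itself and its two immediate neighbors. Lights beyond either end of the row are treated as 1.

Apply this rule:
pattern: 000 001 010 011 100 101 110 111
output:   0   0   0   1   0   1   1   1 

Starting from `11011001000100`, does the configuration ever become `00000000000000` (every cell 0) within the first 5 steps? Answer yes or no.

11111000000000
11111000000000  (fixed point — unchanged through step 5)
step 5 is 11111000000000, still not uniform 0

no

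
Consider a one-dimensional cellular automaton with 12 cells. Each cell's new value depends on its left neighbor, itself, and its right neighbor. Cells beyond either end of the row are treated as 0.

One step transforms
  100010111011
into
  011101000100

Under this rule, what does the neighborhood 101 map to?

1

At position 5 the neighborhood is 101; the next row has 1 there.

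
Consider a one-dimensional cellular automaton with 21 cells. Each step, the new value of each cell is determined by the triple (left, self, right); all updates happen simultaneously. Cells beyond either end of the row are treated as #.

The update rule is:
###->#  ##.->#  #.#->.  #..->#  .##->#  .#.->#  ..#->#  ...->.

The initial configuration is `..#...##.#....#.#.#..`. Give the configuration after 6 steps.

####.###.######.#.###

step 1: ####.###.##..##.#.###
step 2: ####.###.######.#.###
step 3: ####.###.######.#.###  (fixed point — unchanged through step 6)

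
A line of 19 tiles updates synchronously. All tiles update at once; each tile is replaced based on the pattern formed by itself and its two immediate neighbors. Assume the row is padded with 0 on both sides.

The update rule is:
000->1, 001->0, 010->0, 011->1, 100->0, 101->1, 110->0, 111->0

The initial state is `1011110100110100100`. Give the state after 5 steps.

0110001000101000001
0100100010010011100
0000001000000010001
1111100011111000100
1000001010000010001

1000001010000010001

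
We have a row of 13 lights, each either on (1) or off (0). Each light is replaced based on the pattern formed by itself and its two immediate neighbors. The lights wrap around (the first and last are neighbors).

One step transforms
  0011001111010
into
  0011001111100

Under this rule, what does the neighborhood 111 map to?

1

At position 7 the neighborhood is 111; the next row has 1 there.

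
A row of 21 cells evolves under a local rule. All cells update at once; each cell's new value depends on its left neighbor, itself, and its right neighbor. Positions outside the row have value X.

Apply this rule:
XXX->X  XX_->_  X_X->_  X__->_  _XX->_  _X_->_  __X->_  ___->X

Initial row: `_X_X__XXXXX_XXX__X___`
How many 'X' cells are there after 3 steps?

_______XXX___X_____X_
_XXXXX__X__X___XXX___
__XXX________X__X__X_
count of X: 6

6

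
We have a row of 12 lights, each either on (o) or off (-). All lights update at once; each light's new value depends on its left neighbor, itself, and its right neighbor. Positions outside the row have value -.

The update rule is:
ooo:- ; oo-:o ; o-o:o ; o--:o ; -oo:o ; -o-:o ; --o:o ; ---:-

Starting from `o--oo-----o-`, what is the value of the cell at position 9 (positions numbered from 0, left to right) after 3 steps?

o

step 1: oooooo---ooo
step 2: o----oo-oo-o
step 3: oo--oooooooo
position 9 holds o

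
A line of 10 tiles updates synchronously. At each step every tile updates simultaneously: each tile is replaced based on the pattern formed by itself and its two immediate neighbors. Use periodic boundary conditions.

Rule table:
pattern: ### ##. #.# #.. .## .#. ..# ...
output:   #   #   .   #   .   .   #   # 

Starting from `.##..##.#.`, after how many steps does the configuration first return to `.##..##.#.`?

#.###.#..#
#..##..##.
.##.###.#.
#.#..##..#
#..##.###.
.##.#..##.
#.#..##.##
#..##.#..#
###.#..##.
.##..##.#.

10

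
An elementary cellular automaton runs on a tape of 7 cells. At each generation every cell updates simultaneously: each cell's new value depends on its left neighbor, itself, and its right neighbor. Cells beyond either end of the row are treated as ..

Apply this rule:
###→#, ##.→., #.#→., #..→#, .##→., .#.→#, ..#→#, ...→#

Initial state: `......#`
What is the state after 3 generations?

#.###.#

#######
.#####.
#.###.#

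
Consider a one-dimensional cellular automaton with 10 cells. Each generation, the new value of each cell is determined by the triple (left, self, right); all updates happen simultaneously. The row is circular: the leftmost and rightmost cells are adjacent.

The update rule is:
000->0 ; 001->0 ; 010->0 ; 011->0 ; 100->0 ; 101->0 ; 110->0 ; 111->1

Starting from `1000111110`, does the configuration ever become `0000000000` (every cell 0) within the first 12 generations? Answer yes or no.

yes

0000011100
0000001000
0000000000
all cells are 0 at generation 3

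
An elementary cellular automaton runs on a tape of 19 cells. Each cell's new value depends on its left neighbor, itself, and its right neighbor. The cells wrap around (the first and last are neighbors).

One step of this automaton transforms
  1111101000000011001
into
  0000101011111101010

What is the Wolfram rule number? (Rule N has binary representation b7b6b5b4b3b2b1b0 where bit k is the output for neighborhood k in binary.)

71

position 0: 111 → 0  (bit 7 = 0)
position 4: 110 → 1  (bit 6 = 1)
position 5: 101 → 0  (bit 5 = 0)
position 7: 100 → 0  (bit 4 = 0)
position 14: 011 → 0  (bit 3 = 0)
position 6: 010 → 1  (bit 2 = 1)
position 13: 001 → 1  (bit 1 = 1)
position 8: 000 → 1  (bit 0 = 1)
bits b7..b0 = 01000111 = 71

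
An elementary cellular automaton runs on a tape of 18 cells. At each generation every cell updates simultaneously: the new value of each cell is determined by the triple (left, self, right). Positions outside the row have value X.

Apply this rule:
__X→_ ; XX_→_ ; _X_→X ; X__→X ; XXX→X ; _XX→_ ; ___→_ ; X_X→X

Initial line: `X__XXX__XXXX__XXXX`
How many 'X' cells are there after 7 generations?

_X__X_X__XX_X__XXX
XXX_XXXX___XXX__XX
XX_X_XX_X___X_X__X
X_XXX__XXX__XXXX__
_X_X_X__X_X__XX_X_
XXXXXXX_XXXX___XXX
XXXXXX_X_XX_X___XX
count of X: 12

12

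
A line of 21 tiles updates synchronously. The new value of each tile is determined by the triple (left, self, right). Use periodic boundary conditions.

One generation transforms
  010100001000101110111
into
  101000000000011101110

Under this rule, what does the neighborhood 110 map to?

At position 16 the neighborhood is 110; the next row has 0 there.

0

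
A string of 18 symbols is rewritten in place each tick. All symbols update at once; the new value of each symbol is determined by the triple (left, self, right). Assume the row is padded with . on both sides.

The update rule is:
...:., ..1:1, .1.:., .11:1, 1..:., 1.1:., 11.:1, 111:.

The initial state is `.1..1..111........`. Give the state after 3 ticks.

.1..11.1..........

1..1..11.1........
..1..111..........
.1..11.1..........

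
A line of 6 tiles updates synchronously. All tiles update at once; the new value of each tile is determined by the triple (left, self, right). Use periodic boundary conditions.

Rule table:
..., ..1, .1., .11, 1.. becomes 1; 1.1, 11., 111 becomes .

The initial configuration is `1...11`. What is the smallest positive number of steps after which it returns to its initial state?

12

.1111.
11...1
..1111
111...
1..111
.111..
11..11
..111.
111..1
...111
1111..
1...11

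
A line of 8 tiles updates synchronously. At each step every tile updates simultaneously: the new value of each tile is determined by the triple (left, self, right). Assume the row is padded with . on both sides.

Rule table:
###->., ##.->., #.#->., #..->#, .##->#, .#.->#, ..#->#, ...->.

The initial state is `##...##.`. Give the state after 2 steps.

#.#.#..#

#.#.##.#
#.#.#..#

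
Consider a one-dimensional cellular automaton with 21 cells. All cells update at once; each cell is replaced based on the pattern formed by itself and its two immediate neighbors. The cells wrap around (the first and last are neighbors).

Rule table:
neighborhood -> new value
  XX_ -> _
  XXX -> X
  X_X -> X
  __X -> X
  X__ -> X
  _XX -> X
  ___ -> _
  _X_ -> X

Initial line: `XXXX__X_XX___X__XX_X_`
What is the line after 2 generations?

XX_XXXXX_XXXXXXX_XXXX

XXX_XXXXX_X_XXXXX_XXX
XX_XXXXX_XXXXXXX_XXXX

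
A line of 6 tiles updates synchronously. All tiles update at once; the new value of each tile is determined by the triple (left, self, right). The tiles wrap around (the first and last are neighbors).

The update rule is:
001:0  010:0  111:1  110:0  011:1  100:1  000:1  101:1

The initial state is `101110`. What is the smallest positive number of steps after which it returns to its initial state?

step 1: 011101
step 2: 111010
step 3: 110101
step 4: 101011
step 5: 010111
step 6: 101110

6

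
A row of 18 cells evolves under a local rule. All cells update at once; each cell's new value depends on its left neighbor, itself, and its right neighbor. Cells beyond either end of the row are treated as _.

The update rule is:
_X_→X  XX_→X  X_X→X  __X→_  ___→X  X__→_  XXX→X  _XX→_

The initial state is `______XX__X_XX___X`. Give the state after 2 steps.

_XXXX__X___XXXXXXX

XXXXX__X__XX_X_X_X
_XXXX__X___XXXXXXX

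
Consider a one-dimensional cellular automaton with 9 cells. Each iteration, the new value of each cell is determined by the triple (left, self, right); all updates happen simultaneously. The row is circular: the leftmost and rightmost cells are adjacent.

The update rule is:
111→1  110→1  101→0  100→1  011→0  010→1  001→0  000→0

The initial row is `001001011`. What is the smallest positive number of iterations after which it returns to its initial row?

iteration 1: 101101001
iteration 2: 100101100
iteration 3: 110100110
iteration 4: 010110010
iteration 5: 010011011
iteration 6: 011001001
iteration 7: 001101101
iteration 8: 100100101
iteration 9: 110110100
iteration 10: 010010110
iteration 11: 011010011
iteration 12: 001011001
iteration 13: 101001101
iteration 14: 101100100
iteration 15: 100110110
iteration 16: 110010010
iteration 17: 011011010
iteration 18: 001001011

18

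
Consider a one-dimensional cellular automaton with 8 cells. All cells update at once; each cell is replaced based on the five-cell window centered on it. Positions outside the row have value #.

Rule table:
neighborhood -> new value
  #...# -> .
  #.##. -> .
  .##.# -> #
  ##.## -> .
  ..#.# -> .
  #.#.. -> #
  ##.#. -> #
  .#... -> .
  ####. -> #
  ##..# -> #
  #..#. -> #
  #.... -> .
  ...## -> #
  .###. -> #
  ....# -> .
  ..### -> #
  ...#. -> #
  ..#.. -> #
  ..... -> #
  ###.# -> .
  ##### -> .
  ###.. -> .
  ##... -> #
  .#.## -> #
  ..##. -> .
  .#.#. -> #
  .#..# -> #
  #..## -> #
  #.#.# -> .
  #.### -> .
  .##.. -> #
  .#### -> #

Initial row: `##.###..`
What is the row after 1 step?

#...#.##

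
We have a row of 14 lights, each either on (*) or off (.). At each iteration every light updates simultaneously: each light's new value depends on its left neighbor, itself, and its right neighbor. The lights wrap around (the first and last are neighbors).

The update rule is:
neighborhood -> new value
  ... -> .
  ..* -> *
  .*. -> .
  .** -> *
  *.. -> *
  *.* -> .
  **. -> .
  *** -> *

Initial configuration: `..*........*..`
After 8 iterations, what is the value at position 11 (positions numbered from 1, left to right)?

.

.*.*......*.*.
*...*....*...*
.*.*.*..*.*.**
......**....*.
.....**.*..*.*
*...**...**...
.*.**.*.**.*.*
...*....*.....
position 11 holds .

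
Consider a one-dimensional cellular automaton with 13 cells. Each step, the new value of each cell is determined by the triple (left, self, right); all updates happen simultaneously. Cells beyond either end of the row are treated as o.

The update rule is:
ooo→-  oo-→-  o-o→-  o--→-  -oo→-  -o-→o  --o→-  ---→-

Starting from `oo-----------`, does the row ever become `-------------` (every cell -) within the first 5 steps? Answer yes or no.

-------------
all cells are - at step 1

yes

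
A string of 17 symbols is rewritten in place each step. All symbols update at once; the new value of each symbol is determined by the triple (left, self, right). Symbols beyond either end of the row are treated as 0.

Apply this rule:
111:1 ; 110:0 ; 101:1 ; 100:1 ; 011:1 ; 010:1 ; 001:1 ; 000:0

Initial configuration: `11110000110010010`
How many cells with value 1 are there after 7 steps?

14

11101001101111111
11011111011111110
10111110111111101
11111101111111011
11111011111110110
11110111111101101
11101111111011011
count of 1: 14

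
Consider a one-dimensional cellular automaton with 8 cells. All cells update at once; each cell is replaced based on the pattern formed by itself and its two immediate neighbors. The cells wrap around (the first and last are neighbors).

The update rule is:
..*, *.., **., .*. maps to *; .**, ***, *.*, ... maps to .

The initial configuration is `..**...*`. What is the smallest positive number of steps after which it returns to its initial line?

**.**.**
.*..*...
******..
.....***
*...*..*
**.****.
.*....*.
***..***
..***...
.*..**..
****.**.
...*..*.
..******
**.....*
.**...*.
*.**.***
*..*....
*****..*
....***.
...*..**
*.****.*
*....*..
**..****
.***....
*..**...
***.**.*
..*..*..
.******.
*.....**
**...*..
.**.****
..*....*
****..**
...***..
..*..**.
.****.**
....*..*
*..*****
***.....
..**...*

40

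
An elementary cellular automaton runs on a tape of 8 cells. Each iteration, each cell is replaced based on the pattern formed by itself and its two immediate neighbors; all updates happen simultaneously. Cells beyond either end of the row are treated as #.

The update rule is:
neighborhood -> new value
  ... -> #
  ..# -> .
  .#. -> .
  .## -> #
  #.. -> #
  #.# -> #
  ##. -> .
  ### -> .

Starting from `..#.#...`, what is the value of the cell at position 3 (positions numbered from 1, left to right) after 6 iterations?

.

#..#.##.
.#..##.#
#.#.#.##
.#.#.##.
#.#.##.#
.#.##.##
position 3 holds .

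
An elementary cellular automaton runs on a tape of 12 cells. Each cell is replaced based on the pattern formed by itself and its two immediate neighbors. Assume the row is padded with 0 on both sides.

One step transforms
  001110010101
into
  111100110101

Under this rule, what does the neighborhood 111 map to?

At position 3 the neighborhood is 111; the next row has 1 there.

1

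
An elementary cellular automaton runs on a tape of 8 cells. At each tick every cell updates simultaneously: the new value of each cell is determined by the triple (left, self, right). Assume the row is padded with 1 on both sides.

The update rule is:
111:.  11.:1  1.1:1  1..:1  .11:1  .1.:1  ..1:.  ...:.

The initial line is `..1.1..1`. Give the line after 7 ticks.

1.1111.1
111..111
..11.1..
1.11111.
111...11
..11..1.
1.111.11

1.111.11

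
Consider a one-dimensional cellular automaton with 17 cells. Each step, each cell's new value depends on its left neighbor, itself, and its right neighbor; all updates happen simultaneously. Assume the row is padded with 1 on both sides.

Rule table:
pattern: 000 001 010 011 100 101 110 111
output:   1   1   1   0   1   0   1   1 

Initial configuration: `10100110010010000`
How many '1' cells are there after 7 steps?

step 1: 10111011111111111
step 2: 10011001111111111
step 3: 11101110111111111
step 4: 11100110011111111
step 5: 11111011101111111
step 6: 11111001100111111
step 7: 11111110111011111
count of 1: 15

15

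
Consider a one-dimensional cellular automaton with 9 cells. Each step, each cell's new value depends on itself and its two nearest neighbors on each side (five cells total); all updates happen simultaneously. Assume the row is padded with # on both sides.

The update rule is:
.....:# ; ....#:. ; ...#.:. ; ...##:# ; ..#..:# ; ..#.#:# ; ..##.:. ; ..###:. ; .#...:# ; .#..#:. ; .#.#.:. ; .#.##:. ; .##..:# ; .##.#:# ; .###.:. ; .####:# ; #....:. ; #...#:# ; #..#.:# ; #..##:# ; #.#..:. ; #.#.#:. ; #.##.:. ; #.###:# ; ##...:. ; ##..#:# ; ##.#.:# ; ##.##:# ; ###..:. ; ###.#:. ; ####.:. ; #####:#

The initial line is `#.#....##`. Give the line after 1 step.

.#.#..#.#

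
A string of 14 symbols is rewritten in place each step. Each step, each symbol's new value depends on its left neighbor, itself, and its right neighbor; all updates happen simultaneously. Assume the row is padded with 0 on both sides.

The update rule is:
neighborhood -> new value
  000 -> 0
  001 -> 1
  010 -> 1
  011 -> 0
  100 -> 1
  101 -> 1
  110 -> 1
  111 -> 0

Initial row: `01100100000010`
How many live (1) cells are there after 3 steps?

10

10111110000111
11000011001001
01100101111111
count of 1: 10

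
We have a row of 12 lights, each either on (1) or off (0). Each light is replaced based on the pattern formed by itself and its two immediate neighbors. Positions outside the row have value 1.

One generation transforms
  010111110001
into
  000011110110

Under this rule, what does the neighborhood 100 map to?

At position 8 the neighborhood is 100; the next row has 0 there.

0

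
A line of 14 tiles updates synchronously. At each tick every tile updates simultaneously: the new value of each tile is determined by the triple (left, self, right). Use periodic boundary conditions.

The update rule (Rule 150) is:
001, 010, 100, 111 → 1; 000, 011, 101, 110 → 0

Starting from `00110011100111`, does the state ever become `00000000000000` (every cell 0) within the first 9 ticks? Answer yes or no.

tick 1: 11001101011010
tick 2: 00110001000010
tick 3: 01001011100111
tick 4: 01111001011010
tick 5: 10110111000011
tick 6: 00000010100101
tick 7: 10000110111101
tick 8: 01001000011000
tick 9: 11111100100100
tick 9 is 11111100100100, still not uniform 0

no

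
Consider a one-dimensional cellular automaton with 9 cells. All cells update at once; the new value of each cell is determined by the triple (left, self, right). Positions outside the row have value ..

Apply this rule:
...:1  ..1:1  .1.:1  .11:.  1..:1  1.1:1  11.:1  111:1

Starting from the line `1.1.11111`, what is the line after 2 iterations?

1111.1111
.1111.111

.1111.111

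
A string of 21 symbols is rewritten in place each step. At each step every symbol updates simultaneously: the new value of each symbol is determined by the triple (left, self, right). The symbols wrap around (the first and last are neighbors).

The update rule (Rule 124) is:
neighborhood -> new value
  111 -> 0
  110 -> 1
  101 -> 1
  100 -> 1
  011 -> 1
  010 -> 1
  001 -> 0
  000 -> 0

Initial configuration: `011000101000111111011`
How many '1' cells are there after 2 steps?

111100111100100001111
000110100110110001000
count of 1: 8

8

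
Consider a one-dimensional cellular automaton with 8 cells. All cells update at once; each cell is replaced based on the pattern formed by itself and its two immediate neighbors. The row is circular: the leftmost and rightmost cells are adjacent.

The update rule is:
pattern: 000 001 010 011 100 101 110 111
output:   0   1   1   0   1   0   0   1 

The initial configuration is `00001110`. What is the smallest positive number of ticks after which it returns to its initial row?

4

00010101
10110101
00000100
00001110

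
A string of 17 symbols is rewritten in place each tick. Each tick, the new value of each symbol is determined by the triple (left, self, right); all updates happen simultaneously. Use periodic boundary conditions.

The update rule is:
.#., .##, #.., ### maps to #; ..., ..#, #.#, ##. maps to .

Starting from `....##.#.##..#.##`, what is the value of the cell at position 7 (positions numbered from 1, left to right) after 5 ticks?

.

#...#..#.#.#.#.#.
##..##.#.#.#.#.#.
#.#.#..#.#.#.#.#.
#.#.##.#.#.#.#.#.
#.#.#..#.#.#.#.#.
position 7 holds .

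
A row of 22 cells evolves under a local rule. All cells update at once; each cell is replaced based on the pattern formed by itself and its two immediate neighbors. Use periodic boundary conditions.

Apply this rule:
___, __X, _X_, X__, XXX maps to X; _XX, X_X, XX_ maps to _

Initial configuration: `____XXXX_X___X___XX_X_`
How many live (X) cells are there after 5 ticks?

11

XXXX_XX__XXXXXXXX___XX
XXX____XX_XXXXXX_XXX_X
XX_XXXX____XXXX___X___
____XX_XXXX_XX_XXXXXXX
XXXX____XX______XXXXX_
count of X: 11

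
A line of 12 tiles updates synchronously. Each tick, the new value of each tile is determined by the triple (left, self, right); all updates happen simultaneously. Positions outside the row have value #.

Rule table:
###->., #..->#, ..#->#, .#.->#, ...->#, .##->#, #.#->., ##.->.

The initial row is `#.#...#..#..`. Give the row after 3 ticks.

...#########

tick 1: ..##########
tick 2: ###.........
tick 3: ...#########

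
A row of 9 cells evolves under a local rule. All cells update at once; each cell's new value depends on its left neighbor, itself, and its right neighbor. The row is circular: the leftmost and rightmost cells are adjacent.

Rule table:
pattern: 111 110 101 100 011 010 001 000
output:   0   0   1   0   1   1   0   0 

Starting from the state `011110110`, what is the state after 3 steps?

010001000

010001100
010001000
010001000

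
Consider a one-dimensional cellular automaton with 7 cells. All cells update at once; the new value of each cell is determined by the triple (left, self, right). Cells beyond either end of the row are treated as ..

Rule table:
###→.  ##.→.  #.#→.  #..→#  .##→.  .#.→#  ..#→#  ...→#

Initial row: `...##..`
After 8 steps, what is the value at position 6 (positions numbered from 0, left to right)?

.

###..##
...##..  (repeats step 0; period 2)
step 8: ...##..
position 6 holds .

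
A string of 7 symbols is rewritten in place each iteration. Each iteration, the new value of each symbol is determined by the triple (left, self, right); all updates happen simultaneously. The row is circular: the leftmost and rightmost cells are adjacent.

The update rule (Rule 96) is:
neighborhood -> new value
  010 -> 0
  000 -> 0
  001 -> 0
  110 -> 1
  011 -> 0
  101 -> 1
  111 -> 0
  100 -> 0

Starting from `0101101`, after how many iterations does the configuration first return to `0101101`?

iteration 1: 1010110
iteration 2: 0101011
iteration 3: 1010101
iteration 4: 1101010
iteration 5: 0110101
iteration 6: 1011010
iteration 7: 0101101

7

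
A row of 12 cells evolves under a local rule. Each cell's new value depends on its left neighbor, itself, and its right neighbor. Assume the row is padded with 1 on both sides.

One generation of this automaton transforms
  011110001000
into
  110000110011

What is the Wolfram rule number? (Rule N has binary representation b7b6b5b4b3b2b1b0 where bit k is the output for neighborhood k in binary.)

43

position 2: 111 → 0  (bit 7 = 0)
position 4: 110 → 0  (bit 6 = 0)
position 0: 101 → 1  (bit 5 = 1)
position 5: 100 → 0  (bit 4 = 0)
position 1: 011 → 1  (bit 3 = 1)
position 8: 010 → 0  (bit 2 = 0)
position 7: 001 → 1  (bit 1 = 1)
position 6: 000 → 1  (bit 0 = 1)
bits b7..b0 = 00101011 = 43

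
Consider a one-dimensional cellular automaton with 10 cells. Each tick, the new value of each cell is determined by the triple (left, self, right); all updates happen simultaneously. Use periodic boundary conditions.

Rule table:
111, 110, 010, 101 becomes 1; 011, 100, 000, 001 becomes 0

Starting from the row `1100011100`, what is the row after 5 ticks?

0100001100
0100000100
0100000100  (fixed point — unchanged through tick 5)

0100000100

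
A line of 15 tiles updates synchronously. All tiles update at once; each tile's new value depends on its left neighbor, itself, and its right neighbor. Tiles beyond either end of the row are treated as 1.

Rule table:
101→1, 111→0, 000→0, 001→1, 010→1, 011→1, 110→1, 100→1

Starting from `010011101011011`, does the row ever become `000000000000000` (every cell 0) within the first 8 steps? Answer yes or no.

111110111111110
000011100000011
100110110000110
111111111001111
000000001111000
100000011001101
110000111111111
011001100000000
step 8 is 011001100000000, still not uniform 0

no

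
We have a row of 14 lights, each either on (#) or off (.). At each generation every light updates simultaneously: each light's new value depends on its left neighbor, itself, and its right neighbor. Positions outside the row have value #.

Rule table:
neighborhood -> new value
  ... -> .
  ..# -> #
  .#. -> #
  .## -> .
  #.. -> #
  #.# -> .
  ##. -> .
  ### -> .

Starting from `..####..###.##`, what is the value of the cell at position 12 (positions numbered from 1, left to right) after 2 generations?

.

##....##......
..#..#..#....#
position 12 holds .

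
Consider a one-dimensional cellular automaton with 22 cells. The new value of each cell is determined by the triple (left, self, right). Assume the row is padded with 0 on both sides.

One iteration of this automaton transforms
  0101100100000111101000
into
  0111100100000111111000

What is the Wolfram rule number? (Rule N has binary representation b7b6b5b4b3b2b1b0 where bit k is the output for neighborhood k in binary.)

236

position 14: 111 → 1  (bit 7 = 1)
position 4: 110 → 1  (bit 6 = 1)
position 2: 101 → 1  (bit 5 = 1)
position 5: 100 → 0  (bit 4 = 0)
position 3: 011 → 1  (bit 3 = 1)
position 1: 010 → 1  (bit 2 = 1)
position 0: 001 → 0  (bit 1 = 0)
position 9: 000 → 0  (bit 0 = 0)
bits b7..b0 = 11101100 = 236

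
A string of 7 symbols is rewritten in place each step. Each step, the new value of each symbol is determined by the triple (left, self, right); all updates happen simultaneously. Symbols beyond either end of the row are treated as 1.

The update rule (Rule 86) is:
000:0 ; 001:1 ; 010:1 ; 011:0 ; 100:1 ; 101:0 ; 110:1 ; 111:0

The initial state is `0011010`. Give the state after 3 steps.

0101010

1101010
0101010
0101010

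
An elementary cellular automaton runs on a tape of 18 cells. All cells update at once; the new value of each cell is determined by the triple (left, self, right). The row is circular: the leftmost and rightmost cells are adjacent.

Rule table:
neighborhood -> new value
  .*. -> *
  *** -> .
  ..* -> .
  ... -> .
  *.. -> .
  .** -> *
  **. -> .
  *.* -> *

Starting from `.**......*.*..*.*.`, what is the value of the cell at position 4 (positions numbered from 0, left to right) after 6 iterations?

.*.......***..***.
.*.......*....*...
.*.......*....*...  (fixed point — unchanged through iteration 6)
position 4 holds .

.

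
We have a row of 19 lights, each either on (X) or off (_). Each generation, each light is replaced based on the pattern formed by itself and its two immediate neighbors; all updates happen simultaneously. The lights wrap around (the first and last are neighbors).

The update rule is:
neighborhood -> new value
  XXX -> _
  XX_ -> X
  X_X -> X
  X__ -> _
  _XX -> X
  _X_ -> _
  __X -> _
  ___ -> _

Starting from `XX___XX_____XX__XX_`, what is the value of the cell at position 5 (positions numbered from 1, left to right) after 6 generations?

XX___XX_____XX__XXX
_X___XX_____XX__X__
_____XX_____XX_____
_____XX_____XX_____  (fixed point — unchanged through generation 6)
position 5 holds _

_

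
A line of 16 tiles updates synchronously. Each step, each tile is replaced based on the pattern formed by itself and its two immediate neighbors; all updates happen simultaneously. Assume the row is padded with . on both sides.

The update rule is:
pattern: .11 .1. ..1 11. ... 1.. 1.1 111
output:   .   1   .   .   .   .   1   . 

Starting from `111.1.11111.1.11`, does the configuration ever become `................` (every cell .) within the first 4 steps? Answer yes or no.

yes

step 1: ...111.....111..
step 2: ................
all cells are . at step 2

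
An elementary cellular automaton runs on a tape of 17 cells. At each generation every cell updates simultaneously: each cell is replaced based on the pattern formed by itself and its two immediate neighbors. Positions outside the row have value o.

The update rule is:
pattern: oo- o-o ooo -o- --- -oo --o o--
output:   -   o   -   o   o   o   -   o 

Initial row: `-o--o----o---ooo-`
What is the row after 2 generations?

ooo-oooo-ooo-o--o
---oo---oo--ooo-o

---oo---oo--ooo-o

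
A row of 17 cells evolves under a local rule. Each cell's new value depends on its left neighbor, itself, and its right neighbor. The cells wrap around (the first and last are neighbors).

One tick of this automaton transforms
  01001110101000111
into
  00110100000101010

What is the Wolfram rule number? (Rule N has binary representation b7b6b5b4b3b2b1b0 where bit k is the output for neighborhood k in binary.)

position 5: 111 → 1  (bit 7 = 1)
position 6: 110 → 0  (bit 6 = 0)
position 0: 101 → 0  (bit 5 = 0)
position 2: 100 → 1  (bit 4 = 1)
position 4: 011 → 0  (bit 3 = 0)
position 1: 010 → 0  (bit 2 = 0)
position 3: 001 → 1  (bit 1 = 1)
position 12: 000 → 0  (bit 0 = 0)
bits b7..b0 = 10010010 = 146

146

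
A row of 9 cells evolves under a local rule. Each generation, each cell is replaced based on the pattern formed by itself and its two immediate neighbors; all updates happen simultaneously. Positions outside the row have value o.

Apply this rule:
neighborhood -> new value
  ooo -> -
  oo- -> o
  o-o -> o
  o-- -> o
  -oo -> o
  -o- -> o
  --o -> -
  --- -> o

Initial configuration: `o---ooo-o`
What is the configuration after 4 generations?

ooooo-ooo

ooo-o-ooo
--ooooo--
o-o---oo-
ooooo-ooo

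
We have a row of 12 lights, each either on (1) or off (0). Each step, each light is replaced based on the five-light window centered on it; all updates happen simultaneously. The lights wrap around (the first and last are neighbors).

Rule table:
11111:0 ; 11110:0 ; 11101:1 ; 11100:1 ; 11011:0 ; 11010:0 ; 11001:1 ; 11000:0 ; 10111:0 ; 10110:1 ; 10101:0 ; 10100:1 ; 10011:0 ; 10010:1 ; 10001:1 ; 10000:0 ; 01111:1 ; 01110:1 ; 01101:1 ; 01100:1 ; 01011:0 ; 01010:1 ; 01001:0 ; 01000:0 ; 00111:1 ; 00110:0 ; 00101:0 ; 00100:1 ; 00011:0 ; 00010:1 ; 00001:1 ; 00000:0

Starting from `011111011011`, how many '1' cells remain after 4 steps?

step 1: 001001011011
step 2: 111010011011
step 3: 001010001001
step 4: 010110111011
count of 1: 8

8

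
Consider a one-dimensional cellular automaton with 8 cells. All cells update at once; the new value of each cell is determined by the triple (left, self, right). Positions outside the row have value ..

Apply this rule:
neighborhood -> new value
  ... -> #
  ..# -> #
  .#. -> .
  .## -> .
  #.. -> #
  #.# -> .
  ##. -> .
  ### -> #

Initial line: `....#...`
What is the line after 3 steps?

####.###
.##...#.
#..###.#

#..###.#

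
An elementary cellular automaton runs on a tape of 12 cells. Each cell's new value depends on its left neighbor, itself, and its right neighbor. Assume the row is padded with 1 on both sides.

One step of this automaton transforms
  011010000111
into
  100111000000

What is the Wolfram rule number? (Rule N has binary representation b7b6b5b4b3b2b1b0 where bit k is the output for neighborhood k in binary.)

position 10: 111 → 0  (bit 7 = 0)
position 2: 110 → 0  (bit 6 = 0)
position 0: 101 → 1  (bit 5 = 1)
position 5: 100 → 1  (bit 4 = 1)
position 1: 011 → 0  (bit 3 = 0)
position 4: 010 → 1  (bit 2 = 1)
position 8: 001 → 0  (bit 1 = 0)
position 6: 000 → 0  (bit 0 = 0)
bits b7..b0 = 00110100 = 52

52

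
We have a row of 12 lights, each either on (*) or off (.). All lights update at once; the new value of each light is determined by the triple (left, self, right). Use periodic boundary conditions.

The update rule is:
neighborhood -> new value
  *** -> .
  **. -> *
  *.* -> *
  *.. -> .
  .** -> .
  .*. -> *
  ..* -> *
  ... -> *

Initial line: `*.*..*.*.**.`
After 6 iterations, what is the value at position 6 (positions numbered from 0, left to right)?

iteration 1: ***.*****.**
iteration 2: ..**....**..
iteration 3: **.*.***.*.*
iteration 4: .****..****.
iteration 5: *...*.*...*.
iteration 6: *.*****.****
position 6 holds *

*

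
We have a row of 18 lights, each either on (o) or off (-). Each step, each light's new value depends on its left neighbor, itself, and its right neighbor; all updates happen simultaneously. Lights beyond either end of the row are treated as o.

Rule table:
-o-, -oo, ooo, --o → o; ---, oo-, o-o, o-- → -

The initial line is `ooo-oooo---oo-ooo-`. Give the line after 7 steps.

-o--oo--oo--oooooo

oo--ooo---oo--oo--
o--ooo---oo--oo--o
--ooo---oo--oo--oo
-ooo---oo--oo--ooo
-oo---oo--oo--oooo
-o---oo--oo--ooooo
-o--oo--oo--oooooo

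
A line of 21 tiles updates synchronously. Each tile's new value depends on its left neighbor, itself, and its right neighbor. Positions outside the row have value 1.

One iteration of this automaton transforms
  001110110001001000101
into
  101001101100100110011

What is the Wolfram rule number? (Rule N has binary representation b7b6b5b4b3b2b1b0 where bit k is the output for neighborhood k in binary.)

57

position 3: 111 → 0  (bit 7 = 0)
position 4: 110 → 0  (bit 6 = 0)
position 5: 101 → 1  (bit 5 = 1)
position 0: 100 → 1  (bit 4 = 1)
position 2: 011 → 1  (bit 3 = 1)
position 11: 010 → 0  (bit 2 = 0)
position 1: 001 → 0  (bit 1 = 0)
position 9: 000 → 1  (bit 0 = 1)
bits b7..b0 = 00111001 = 57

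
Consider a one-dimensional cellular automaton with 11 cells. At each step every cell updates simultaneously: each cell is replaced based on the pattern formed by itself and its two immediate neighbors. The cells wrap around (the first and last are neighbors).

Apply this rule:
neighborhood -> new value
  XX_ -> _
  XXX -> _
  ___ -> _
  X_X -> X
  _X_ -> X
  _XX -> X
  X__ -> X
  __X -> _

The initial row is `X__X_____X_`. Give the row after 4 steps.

X_XXX__X_X_

step 1: XX_XX____XX
step 2: __XX_X___X_
step 3: __X_XXX__XX
step 4: X_XXX__X_X_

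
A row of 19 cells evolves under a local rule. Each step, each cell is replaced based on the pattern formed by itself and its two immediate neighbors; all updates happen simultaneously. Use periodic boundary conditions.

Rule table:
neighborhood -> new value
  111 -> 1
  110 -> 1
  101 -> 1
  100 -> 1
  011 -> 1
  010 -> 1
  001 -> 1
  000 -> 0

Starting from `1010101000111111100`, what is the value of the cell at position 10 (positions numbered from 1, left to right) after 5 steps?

1

1111111101111111111
1111111111111111111
1111111111111111111  (fixed point — unchanged through step 5)
position 10 holds 1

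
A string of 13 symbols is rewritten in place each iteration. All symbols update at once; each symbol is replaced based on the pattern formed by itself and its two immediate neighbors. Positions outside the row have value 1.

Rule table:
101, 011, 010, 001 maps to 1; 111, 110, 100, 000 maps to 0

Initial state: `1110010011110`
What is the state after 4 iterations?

0110110001101

iteration 1: 0000110110001
iteration 2: 0001101100011
iteration 3: 0011011000110
iteration 4: 0110110001101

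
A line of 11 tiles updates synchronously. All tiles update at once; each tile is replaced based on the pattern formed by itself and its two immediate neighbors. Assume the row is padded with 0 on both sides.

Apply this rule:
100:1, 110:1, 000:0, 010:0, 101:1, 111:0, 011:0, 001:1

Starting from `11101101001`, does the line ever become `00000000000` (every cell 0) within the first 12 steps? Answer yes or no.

no

step 1: 00110110110
step 2: 01011011011
step 3: 10101101101
step 4: 01010110110
step 5: 10101011011
step 6: 01010101101
step 7: 10101010110
step 8: 01010101011
step 9: 10101010101
step 10: 01010101010
step 11: 10101010101  (repeats step 9; period 2)
step 12: 01010101010
step 12 is 01010101010, still not uniform 0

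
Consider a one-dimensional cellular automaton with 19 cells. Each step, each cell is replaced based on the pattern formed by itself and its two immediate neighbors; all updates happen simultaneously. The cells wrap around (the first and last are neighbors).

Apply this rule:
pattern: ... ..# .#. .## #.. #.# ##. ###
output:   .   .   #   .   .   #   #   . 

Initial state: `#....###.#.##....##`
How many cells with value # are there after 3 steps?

2

step 1: #......####.#......
step 2: #.........###......
step 3: #...........#......
count of #: 2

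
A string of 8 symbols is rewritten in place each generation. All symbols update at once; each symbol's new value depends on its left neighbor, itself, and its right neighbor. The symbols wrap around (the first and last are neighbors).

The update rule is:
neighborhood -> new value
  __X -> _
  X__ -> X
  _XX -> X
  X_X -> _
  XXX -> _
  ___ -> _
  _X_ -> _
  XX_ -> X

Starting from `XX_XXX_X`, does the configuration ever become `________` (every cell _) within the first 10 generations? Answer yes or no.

generation 1: _X_X_X_X
generation 2: ________
all cells are _ at generation 2

yes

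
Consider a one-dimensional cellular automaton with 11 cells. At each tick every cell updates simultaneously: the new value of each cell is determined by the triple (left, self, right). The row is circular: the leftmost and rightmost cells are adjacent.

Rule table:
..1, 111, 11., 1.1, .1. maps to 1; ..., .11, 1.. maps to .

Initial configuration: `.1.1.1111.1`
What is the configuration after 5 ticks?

11111.11111
111111.1111
1111111.111
11111111.11
111111111.1

111111111.1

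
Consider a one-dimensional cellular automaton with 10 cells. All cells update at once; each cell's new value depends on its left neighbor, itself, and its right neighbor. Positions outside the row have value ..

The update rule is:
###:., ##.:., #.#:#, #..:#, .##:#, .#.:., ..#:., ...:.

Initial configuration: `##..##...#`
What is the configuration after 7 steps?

#.#.#.#...
.#.#.#.#..
..#.#.#.#.
...#.#.#.#
....#.#.#.
.....#.#.#
......#.#.

......#.#.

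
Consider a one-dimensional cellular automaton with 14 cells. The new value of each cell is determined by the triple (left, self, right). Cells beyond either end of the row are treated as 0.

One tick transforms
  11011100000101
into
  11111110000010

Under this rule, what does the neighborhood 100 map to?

1

At position 6 the neighborhood is 100; the next row has 1 there.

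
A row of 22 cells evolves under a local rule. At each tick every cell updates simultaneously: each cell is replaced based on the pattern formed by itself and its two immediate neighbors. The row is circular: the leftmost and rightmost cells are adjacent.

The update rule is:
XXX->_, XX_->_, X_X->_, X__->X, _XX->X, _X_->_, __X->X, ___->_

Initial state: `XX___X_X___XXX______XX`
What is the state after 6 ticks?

__X_X___X_XX__X____XX_
_X___X_X__X_XX_X__XX_X
__X_X___XX__X___XXX___
_X___X_XX_XX_X_XX__X__
X_X_X__X__X____X_XX_X_
_____XX_XX_X__X__X____

_____XX_XX_X__X__X____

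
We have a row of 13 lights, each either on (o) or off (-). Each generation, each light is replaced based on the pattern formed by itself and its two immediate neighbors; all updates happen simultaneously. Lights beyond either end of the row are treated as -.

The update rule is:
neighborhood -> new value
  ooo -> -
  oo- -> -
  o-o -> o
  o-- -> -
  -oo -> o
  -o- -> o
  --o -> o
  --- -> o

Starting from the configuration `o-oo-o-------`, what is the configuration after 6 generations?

generation 1: ooo-oo-oooooo
generation 2: o--oo-oo-----
generation 3: o-oo-oo--oooo
generation 4: ooo-oo--oo---
generation 5: o--oo--oo--oo
generation 6: o-oo--oo--oo-

o-oo--oo--oo-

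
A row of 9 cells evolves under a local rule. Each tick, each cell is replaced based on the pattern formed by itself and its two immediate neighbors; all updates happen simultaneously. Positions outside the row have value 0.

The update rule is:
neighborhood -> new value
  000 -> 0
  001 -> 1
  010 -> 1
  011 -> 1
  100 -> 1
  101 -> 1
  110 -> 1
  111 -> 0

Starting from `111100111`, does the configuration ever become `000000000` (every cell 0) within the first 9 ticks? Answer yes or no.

100111101
111100111  (repeats tick 0; period 2)
tick 9: 100111101
tick 9 is 100111101, still not uniform 0

no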